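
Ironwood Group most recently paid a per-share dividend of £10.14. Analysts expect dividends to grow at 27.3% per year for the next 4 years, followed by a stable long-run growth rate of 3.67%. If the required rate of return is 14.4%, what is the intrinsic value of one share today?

£203.57

Two-stage DDM. Project D₁…D_4 at 0.273, terminal growth 0.0367, discount at r = 0.144.
D_1 = 12.9082
D_2 = 16.4322
D_3 = 20.9181
D_4 = 26.6288
Terminal value at t=4: TV = D_5/(r−g) = 27.6061/(0.144−0.0367) = 257.2794
P₀ = 12.9082/(1+0.144)^1 + 16.4322/(1+0.144)^2 + 20.9181/(1+0.144)^3 + 26.6288/(1+0.144)^4 + 257.2794/(1+0.144)^4 = 203.5685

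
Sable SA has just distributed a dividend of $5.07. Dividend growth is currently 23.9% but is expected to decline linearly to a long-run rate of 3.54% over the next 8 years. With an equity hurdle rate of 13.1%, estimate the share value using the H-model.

H-model: P₀ = D₀[(1+g_L) + H(g_S−g_L)]/(r−g_L), with H = 8/2 = 4.
P₀ = 5.07 × [(1+0.0354) + 4×(0.239−0.0354)] / (0.131−0.0354)
   = 5.07 × 1.8498 / 0.0956 = 98.1013

$98.10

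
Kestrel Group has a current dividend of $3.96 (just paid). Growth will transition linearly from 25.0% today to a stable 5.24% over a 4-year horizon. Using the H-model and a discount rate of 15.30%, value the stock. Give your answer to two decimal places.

H-model: P₀ = D₀[(1+g_L) + H(g_S−g_L)]/(r−g_L), with H = 4/2 = 2.
P₀ = 3.96 × [(1+0.0524) + 2×(0.25−0.0524)] / (0.153−0.0524)
   = 3.96 × 1.4476 / 0.1006 = 56.9831

$56.98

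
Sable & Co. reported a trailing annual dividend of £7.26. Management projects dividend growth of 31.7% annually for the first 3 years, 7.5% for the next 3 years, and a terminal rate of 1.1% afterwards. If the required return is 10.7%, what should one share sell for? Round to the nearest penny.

£183.63

Three-stage DDM. Project D₁…D_6; terminal Gordon value at t=6 with g = 0.011; discount at r = 0.107.
D_1 = 9.5614
D_2 = 12.5924
D_3 = 16.5842
D_4 = 17.8280
D_5 = 19.1651
D_6 = 20.6025
TV_6 = 20.8291/(0.107−0.011) = 216.9698
P₀ = Σ Dₜ/(1+r)ᵗ + TV_6/(1+r)^6 = 183.6334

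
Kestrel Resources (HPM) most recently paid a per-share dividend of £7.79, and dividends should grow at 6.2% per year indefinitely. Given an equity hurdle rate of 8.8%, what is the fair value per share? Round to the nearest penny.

Gordon growth model: P₀ = D₁/(r − g). D₁ = 7.79 × (1 + 0.062) = 8.2730.
P₀ = 8.2730 / (0.088 − 0.062) = 8.2730 / 0.026 = 318.1915

£318.19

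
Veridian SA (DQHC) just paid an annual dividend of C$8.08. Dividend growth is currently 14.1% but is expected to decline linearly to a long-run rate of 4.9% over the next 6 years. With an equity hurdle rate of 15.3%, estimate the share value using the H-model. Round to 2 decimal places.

C$102.94

H-model: P₀ = D₀[(1+g_L) + H(g_S−g_L)]/(r−g_L), with H = 6/2 = 3.
P₀ = 8.08 × [(1+0.049) + 3×(0.141−0.049)] / (0.153−0.049)
   = 8.08 × 1.3250 / 0.104 = 102.9423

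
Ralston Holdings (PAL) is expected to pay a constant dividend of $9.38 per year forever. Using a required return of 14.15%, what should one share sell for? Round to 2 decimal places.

Zero-growth DDM (perpetuity): P₀ = D/r = 9.38 / 0.1415 = 66.2898

$66.29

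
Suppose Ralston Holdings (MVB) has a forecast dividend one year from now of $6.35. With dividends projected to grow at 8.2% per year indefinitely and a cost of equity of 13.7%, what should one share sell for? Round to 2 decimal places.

Gordon growth model: P₀ = D₁/(r − g), with D₁ = 6.35 given directly.
P₀ = 6.3500 / (0.137 − 0.082) = 6.3500 / 0.055 = 115.4545

$115.45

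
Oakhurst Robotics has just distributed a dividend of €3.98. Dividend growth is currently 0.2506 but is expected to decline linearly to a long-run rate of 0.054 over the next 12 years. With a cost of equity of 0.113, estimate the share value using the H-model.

H-model: P₀ = D₀[(1+g_L) + H(g_S−g_L)]/(r−g_L), with H = 12/2 = 6.
P₀ = 3.98 × [(1+0.054) + 6×(0.2506−0.054)] / (0.113−0.054)
   = 3.98 × 2.2336 / 0.059 = 150.6734

€150.67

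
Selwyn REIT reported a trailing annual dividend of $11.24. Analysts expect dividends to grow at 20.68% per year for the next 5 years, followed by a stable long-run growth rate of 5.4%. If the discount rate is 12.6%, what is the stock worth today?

Two-stage DDM. Project D₁…D_5 at 0.2068, terminal growth 0.054, discount at r = 0.126.
D_1 = 13.5644
D_2 = 16.3696
D_3 = 19.7548
D_4 = 23.8401
D_5 = 28.7702
Terminal value at t=5: TV = D_6/(r−g) = 30.3238/(0.126−0.054) = 421.1637
P₀ = 13.5644/(1+0.126)^1 + 16.3696/(1+0.126)^2 + 19.7548/(1+0.126)^3 + 23.8401/(1+0.126)^4 + 28.7702/(1+0.126)^5 + 421.1637/(1+0.126)^5 = 302.2001

$302.20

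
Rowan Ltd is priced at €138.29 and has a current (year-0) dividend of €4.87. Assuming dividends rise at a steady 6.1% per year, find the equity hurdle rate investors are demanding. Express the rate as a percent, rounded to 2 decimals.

9.84%

Rearranging the constant-growth DDM: r = D₁/P₀ + g.
D₁ = 4.87 × (1 + 0.061) = 5.1671.
r = 5.1671 / 138.29 + 0.061 = 0.03736 + 0.061 = 0.09836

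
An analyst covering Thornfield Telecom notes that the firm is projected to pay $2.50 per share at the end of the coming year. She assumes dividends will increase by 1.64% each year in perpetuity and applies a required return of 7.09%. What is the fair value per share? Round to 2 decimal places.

Gordon growth model: P₀ = D₁/(r − g), with D₁ = 2.50 given directly.
P₀ = 2.5000 / (0.0709 − 0.0164) = 2.5000 / 0.0545 = 45.8716

$45.87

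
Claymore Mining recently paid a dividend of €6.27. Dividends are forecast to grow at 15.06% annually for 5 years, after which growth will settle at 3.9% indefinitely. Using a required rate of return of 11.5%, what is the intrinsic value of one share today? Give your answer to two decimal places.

Two-stage DDM. Project D₁…D_5 at 0.1506, terminal growth 0.039, discount at r = 0.115.
D_1 = 7.2143
D_2 = 8.3007
D_3 = 9.5508
D_4 = 10.9892
D_5 = 12.6441
Terminal value at t=5: TV = D_6/(r−g) = 13.1373/(0.115−0.039) = 172.8587
P₀ = 7.2143/(1+0.115)^1 + 8.3007/(1+0.115)^2 + 9.5508/(1+0.115)^3 + 10.9892/(1+0.115)^4 + 12.6441/(1+0.115)^5 + 172.8587/(1+0.115)^5 = 134.7875

€134.79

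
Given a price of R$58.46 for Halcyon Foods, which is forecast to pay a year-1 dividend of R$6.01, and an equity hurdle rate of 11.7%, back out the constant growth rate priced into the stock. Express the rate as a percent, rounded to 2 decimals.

1.42%

From P₀ = D₁/(r − g), the implied growth is g = r − D₁/P₀.
g = 0.117 − 6.01/58.46 = 0.117 − 0.10281 = 0.01419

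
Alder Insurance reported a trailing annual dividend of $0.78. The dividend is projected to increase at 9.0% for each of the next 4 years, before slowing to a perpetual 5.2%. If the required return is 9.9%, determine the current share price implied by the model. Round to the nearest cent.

$19.95

Two-stage DDM. Project D₁…D_4 at 0.09, terminal growth 0.052, discount at r = 0.099.
D_1 = 0.8502
D_2 = 0.9267
D_3 = 1.0101
D_4 = 1.1010
Terminal value at t=4: TV = D_5/(r−g) = 1.1583/(0.099−0.052) = 24.6444
P₀ = 0.8502/(1+0.099)^1 + 0.9267/(1+0.099)^2 + 1.0101/(1+0.099)^3 + 1.1010/(1+0.099)^4 + 24.6444/(1+0.099)^4 = 19.9505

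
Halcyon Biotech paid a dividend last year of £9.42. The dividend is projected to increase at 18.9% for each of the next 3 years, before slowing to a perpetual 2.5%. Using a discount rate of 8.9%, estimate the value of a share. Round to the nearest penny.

£230.14

Two-stage DDM. Project D₁…D_3 at 0.189, terminal growth 0.025, discount at r = 0.089.
D_1 = 11.2004
D_2 = 13.3173
D_3 = 15.8342
Terminal value at t=3: TV = D_4/(r−g) = 16.2301/(0.089−0.025) = 253.5948
P₀ = 11.2004/(1+0.089)^1 + 13.3173/(1+0.089)^2 + 15.8342/(1+0.089)^3 + 253.5948/(1+0.089)^3 = 230.1368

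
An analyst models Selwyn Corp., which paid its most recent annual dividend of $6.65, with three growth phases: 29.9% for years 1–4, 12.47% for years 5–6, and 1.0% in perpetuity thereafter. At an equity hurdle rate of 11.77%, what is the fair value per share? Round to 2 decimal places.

Three-stage DDM. Project D₁…D_6; terminal Gordon value at t=6 with g = 0.01; discount at r = 0.1177.
D_1 = 8.6384
D_2 = 11.2212
D_3 = 14.5764
D_4 = 18.9347
D_5 = 21.2958
D_6 = 23.9514
TV_6 = 24.1910/(0.1177−0.01) = 224.6143
P₀ = Σ Dₜ/(1+r)ᵗ + TV_6/(1+r)^6 = 178.9857

$178.99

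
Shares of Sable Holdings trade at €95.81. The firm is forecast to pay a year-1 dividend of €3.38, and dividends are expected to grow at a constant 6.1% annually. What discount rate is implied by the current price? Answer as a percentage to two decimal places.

9.63%

Rearranging the constant-growth DDM: r = D₁/P₀ + g.
r = 3.3800 / 95.81 + 0.061 = 0.03528 + 0.061 = 0.09628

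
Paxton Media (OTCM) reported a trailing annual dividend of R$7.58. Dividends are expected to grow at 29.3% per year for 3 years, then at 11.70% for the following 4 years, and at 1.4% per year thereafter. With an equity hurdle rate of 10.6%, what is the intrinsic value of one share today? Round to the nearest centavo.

R$219.88

Three-stage DDM. Project D₁…D_7; terminal Gordon value at t=7 with g = 0.014; discount at r = 0.106.
D_1 = 9.8009
D_2 = 12.6726
D_3 = 16.3857
D_4 = 18.3028
D_5 = 20.4442
D_6 = 22.8362
D_7 = 25.5081
TV_7 = 25.8652/(0.106−0.014) = 281.1432
P₀ = Σ Dₜ/(1+r)ᵗ + TV_7/(1+r)^7 = 219.8765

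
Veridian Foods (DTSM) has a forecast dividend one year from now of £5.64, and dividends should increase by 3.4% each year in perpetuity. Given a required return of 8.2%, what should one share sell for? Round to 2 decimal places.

Gordon growth model: P₀ = D₁/(r − g), with D₁ = 5.64 given directly.
P₀ = 5.6400 / (0.082 − 0.034) = 5.6400 / 0.048 = 117.5000

£117.50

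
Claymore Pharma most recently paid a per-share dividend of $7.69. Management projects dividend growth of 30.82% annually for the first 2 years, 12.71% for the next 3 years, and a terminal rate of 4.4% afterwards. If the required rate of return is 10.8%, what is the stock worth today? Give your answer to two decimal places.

Three-stage DDM. Project D₁…D_5; terminal Gordon value at t=5 with g = 0.044; discount at r = 0.108.
D_1 = 10.0601
D_2 = 13.1606
D_3 = 14.8333
D_4 = 16.7186
D_5 = 18.8435
TV_5 = 19.6726/(0.108−0.044) = 307.3849
P₀ = Σ Dₜ/(1+r)ᵗ + TV_5/(1+r)^5 = 237.1514

$237.15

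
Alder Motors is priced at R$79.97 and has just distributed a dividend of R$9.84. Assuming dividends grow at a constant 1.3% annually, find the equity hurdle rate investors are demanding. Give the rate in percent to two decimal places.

Rearranging the constant-growth DDM: r = D₁/P₀ + g.
D₁ = 9.84 × (1 + 0.013) = 9.9679.
r = 9.9679 / 79.97 + 0.013 = 0.12465 + 0.013 = 0.13765

13.76%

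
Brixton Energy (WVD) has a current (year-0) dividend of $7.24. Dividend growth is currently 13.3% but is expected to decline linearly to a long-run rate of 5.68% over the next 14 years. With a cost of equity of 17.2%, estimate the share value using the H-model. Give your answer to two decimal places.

H-model: P₀ = D₀[(1+g_L) + H(g_S−g_L)]/(r−g_L), with H = 14/2 = 7.
P₀ = 7.24 × [(1+0.0568) + 7×(0.133−0.0568)] / (0.172−0.0568)
   = 7.24 × 1.5902 / 0.1152 = 99.9397

$99.94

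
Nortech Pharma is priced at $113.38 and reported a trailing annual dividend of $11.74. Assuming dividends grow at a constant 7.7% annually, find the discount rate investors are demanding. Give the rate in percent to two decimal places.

18.85%

Rearranging the constant-growth DDM: r = D₁/P₀ + g.
D₁ = 11.74 × (1 + 0.077) = 12.6440.
r = 12.6440 / 113.38 + 0.077 = 0.11152 + 0.077 = 0.18852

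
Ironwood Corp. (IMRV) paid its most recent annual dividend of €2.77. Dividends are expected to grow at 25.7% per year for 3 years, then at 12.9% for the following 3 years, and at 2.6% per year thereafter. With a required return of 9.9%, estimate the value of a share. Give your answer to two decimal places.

€87.22

Three-stage DDM. Project D₁…D_6; terminal Gordon value at t=6 with g = 0.026; discount at r = 0.099.
D_1 = 3.4819
D_2 = 4.3767
D_3 = 5.5016
D_4 = 6.2113
D_5 = 7.0125
D_6 = 7.9171
TV_6 = 8.1230/(0.099−0.026) = 111.2735
P₀ = Σ Dₜ/(1+r)ᵗ + TV_6/(1+r)^6 = 87.2167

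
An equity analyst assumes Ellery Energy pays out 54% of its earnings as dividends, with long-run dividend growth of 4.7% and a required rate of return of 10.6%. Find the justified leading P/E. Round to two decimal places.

Justified leading P/E = b/(r−g) = 0.54/(0.106−0.047) = 9.1525

9.15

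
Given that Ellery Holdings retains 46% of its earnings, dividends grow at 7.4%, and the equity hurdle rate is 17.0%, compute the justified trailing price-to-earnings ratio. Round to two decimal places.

6.04

Payout ratio b = 1 − 0.46 = 0.54.
Justified trailing P/E = b(1+g)/(r−g) = 0.54×(1+0.074)/(0.17−0.074) = 6.0412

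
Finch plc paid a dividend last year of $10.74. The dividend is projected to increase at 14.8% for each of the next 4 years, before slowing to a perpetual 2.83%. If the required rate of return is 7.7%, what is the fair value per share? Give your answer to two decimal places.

Two-stage DDM. Project D₁…D_4 at 0.148, terminal growth 0.0283, discount at r = 0.077.
D_1 = 12.3295
D_2 = 14.1543
D_3 = 16.2491
D_4 = 18.6540
Terminal value at t=4: TV = D_5/(r−g) = 19.1819/(0.077−0.0283) = 393.8789
P₀ = 12.3295/(1+0.077)^1 + 14.1543/(1+0.077)^2 + 16.2491/(1+0.077)^3 + 18.6540/(1+0.077)^4 + 393.8789/(1+0.077)^4 = 343.2746

$343.27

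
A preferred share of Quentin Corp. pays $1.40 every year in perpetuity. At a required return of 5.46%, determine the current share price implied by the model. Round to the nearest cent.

$25.64

Zero-growth DDM (perpetuity): P₀ = D/r = 1.40 / 0.0546 = 25.6410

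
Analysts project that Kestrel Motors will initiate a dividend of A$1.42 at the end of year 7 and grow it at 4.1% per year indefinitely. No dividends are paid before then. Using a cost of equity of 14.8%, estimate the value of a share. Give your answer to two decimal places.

A$5.80

Deferred-dividend DDM. At t=6 the remaining stream is a growing perpetuity with first payment D_7 = 1.42.
V_6 = D_7/(r−g) = 1.42/(0.148−0.041) = 13.2710
P₀ = V_6/(1+r)^6 = 13.2710/(1+0.148)^6 = 5.7977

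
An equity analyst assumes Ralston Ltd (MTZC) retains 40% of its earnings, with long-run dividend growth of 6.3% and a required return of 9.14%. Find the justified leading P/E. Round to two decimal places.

21.13

Payout ratio b = 1 − 0.40 = 0.60.
Justified leading P/E = b/(r−g) = 0.60/(0.0914−0.063) = 21.1268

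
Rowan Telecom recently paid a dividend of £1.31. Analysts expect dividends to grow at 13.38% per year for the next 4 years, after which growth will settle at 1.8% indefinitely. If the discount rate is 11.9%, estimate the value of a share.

£19.33

Two-stage DDM. Project D₁…D_4 at 0.1338, terminal growth 0.018, discount at r = 0.119.
D_1 = 1.4853
D_2 = 1.6840
D_3 = 1.9093
D_4 = 2.1648
Terminal value at t=4: TV = D_5/(r−g) = 2.2038/(0.119−0.018) = 21.8194
P₀ = 1.4853/(1+0.119)^1 + 1.6840/(1+0.119)^2 + 1.9093/(1+0.119)^3 + 2.1648/(1+0.119)^4 + 21.8194/(1+0.119)^4 = 19.3318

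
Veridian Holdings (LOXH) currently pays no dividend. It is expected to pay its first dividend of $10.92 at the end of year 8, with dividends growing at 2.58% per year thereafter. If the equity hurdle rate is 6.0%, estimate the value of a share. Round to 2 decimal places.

$212.35

Deferred-dividend DDM. At t=7 the remaining stream is a growing perpetuity with first payment D_8 = 10.92.
V_7 = D_8/(r−g) = 10.92/(0.06−0.0258) = 319.2982
P₀ = V_7/(1+r)^7 = 319.2982/(1+0.06)^7 = 212.3516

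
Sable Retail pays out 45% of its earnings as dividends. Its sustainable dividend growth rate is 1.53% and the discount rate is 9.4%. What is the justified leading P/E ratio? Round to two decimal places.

5.72

Justified leading P/E = b/(r−g) = 0.45/(0.094−0.0153) = 5.7179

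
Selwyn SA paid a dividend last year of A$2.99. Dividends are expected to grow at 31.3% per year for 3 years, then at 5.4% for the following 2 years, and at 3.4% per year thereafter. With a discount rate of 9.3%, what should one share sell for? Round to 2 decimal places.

Three-stage DDM. Project D₁…D_5; terminal Gordon value at t=5 with g = 0.034; discount at r = 0.093.
D_1 = 3.9259
D_2 = 5.1547
D_3 = 6.7681
D_4 = 7.1336
D_5 = 7.5188
TV_5 = 7.7744/(0.093−0.034) = 131.7696
P₀ = Σ Dₜ/(1+r)ᵗ + TV_5/(1+r)^5 = 107.3805

A$107.38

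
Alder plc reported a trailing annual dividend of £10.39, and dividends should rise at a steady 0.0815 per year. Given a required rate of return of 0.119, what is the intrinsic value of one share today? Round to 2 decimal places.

Gordon growth model: P₀ = D₁/(r − g). D₁ = 10.39 × (1 + 0.0815) = 11.2368.
P₀ = 11.2368 / (0.119 − 0.0815) = 11.2368 / 0.0375 = 299.6476

£299.65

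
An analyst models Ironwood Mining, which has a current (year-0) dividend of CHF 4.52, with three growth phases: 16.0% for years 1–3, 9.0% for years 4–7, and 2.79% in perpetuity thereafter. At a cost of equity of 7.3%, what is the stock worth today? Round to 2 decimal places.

Three-stage DDM. Project D₁…D_7; terminal Gordon value at t=7 with g = 0.0279; discount at r = 0.073.
D_1 = 5.2432
D_2 = 6.0821
D_3 = 7.0552
D_4 = 7.6902
D_5 = 8.3823
D_6 = 9.1368
D_7 = 9.9591
TV_7 = 10.2369/(0.073−0.0279) = 226.9827
P₀ = Σ Dₜ/(1+r)ᵗ + TV_7/(1+r)^7 = 178.2535

CHF 178.25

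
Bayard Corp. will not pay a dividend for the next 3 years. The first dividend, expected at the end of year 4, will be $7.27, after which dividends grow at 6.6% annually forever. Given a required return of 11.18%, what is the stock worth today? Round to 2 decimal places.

$115.50

Deferred-dividend DDM. At t=3 the remaining stream is a growing perpetuity with first payment D_4 = 7.27.
V_3 = D_4/(r−g) = 7.27/(0.1118−0.066) = 158.7336
P₀ = V_3/(1+r)^3 = 158.7336/(1+0.1118)^3 = 115.5018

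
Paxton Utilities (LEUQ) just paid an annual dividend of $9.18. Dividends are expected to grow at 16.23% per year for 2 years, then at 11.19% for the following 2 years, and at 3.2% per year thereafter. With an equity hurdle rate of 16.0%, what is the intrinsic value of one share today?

Three-stage DDM. Project D₁…D_4; terminal Gordon value at t=4 with g = 0.032; discount at r = 0.16.
D_1 = 10.6699
D_2 = 12.4016
D_3 = 13.7894
D_4 = 15.3324
TV_4 = 15.8231/(0.16−0.032) = 123.6176
P₀ = Σ Dₜ/(1+r)ᵗ + TV_4/(1+r)^4 = 103.9898

$103.99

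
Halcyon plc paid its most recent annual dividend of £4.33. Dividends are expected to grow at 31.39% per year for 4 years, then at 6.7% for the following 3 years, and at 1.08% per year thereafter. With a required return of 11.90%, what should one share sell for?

Three-stage DDM. Project D₁…D_7; terminal Gordon value at t=7 with g = 0.0108; discount at r = 0.119.
D_1 = 5.6892
D_2 = 7.4750
D_3 = 9.8214
D_4 = 12.9044
D_5 = 13.7690
D_6 = 14.6915
D_7 = 15.6758
TV_7 = 15.8451/(0.119−0.0108) = 146.4429
P₀ = Σ Dₜ/(1+r)ᵗ + TV_7/(1+r)^7 = 115.4189

£115.42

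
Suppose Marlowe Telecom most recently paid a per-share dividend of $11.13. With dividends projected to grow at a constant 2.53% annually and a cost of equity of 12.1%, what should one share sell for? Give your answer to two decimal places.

$119.24

Gordon growth model: P₀ = D₁/(r − g). D₁ = 11.13 × (1 + 0.0253) = 11.4116.
P₀ = 11.4116 / (0.121 − 0.0253) = 11.4116 / 0.0957 = 119.2434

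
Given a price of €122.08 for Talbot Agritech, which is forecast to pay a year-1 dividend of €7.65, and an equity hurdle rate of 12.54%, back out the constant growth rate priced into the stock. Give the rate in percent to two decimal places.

6.27%

From P₀ = D₁/(r − g), the implied growth is g = r − D₁/P₀.
g = 0.1254 − 7.65/122.08 = 0.1254 − 0.06266 = 0.06274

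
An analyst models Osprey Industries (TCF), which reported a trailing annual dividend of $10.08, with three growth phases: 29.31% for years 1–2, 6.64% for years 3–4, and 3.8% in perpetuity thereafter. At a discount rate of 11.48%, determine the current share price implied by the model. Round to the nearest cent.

Three-stage DDM. Project D₁…D_4; terminal Gordon value at t=4 with g = 0.038; discount at r = 0.1148.
D_1 = 13.0344
D_2 = 16.8548
D_3 = 17.9740
D_4 = 19.1675
TV_4 = 19.8958/(0.1148−0.038) = 259.0605
P₀ = Σ Dₜ/(1+r)ᵗ + TV_4/(1+r)^4 = 218.3690

$218.37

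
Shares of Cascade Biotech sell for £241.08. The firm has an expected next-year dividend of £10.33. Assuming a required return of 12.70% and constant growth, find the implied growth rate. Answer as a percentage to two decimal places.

From P₀ = D₁/(r − g), the implied growth is g = r − D₁/P₀.
g = 0.127 − 10.33/241.08 = 0.127 − 0.04285 = 0.08415

8.42%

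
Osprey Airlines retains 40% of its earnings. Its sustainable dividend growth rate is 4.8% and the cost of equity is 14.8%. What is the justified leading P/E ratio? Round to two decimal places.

Payout ratio b = 1 − 0.40 = 0.60.
Justified leading P/E = b/(r−g) = 0.60/(0.148−0.048) = 6.0000

6.00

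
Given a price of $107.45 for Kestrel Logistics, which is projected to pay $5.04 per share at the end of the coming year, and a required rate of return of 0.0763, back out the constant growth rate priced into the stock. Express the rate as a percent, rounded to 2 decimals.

2.94%

From P₀ = D₁/(r − g), the implied growth is g = r − D₁/P₀.
g = 0.0763 − 5.04/107.45 = 0.0763 − 0.04691 = 0.02939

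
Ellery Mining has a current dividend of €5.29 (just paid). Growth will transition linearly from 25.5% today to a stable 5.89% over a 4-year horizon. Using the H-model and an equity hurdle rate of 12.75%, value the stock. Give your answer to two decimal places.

€111.90

H-model: P₀ = D₀[(1+g_L) + H(g_S−g_L)]/(r−g_L), with H = 4/2 = 2.
P₀ = 5.29 × [(1+0.0589) + 2×(0.255−0.0589)] / (0.1275−0.0589)
   = 5.29 × 1.4511 / 0.0686 = 111.8997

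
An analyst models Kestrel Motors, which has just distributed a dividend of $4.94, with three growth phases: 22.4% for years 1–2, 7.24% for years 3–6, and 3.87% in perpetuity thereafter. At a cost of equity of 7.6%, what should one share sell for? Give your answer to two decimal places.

Three-stage DDM. Project D₁…D_6; terminal Gordon value at t=6 with g = 0.0387; discount at r = 0.076.
D_1 = 6.0466
D_2 = 7.4010
D_3 = 7.9368
D_4 = 8.5114
D_5 = 9.1277
D_6 = 9.7885
TV_6 = 10.1673/(0.076−0.0387) = 272.5827
P₀ = Σ Dₜ/(1+r)ᵗ + TV_6/(1+r)^6 = 213.0089

$213.01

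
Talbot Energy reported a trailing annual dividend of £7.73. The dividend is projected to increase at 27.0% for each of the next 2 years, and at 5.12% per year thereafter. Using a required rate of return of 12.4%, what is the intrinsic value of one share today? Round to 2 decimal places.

Two-stage DDM. Project D₁…D_2 at 0.27, terminal growth 0.0512, discount at r = 0.124.
D_1 = 9.8171
D_2 = 12.4677
Terminal value at t=2: TV = D_3/(r−g) = 13.1061/(0.124−0.0512) = 180.0284
P₀ = 9.8171/(1+0.124)^1 + 12.4677/(1+0.124)^2 + 180.0284/(1+0.124)^2 = 161.1005

£161.10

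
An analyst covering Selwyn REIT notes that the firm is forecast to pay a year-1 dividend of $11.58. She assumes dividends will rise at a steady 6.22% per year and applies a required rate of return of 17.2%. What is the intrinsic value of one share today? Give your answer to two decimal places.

Gordon growth model: P₀ = D₁/(r − g), with D₁ = 11.58 given directly.
P₀ = 11.5800 / (0.172 − 0.0622) = 11.5800 / 0.1098 = 105.4645

$105.46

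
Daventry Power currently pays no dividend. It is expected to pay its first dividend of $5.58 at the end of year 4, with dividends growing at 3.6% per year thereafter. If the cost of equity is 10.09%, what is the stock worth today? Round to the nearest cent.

$64.44

Deferred-dividend DDM. At t=3 the remaining stream is a growing perpetuity with first payment D_4 = 5.58.
V_3 = D_4/(r−g) = 5.58/(0.1009−0.036) = 85.9784
P₀ = V_3/(1+r)^3 = 85.9784/(1+0.1009)^3 = 64.4386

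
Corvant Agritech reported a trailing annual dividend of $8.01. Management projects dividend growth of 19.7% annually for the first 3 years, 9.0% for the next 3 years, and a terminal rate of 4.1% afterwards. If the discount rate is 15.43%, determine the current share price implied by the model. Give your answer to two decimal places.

$118.88

Three-stage DDM. Project D₁…D_6; terminal Gordon value at t=6 with g = 0.041; discount at r = 0.1543.
D_1 = 9.5880
D_2 = 11.4768
D_3 = 13.7377
D_4 = 14.9741
D_5 = 16.3218
D_6 = 17.7908
TV_6 = 18.5202/(0.1543−0.041) = 163.4614
P₀ = Σ Dₜ/(1+r)ᵗ + TV_6/(1+r)^6 = 118.8766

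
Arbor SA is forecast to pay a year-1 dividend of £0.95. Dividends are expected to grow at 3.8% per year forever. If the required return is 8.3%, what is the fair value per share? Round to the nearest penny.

Gordon growth model: P₀ = D₁/(r − g), with D₁ = 0.95 given directly.
P₀ = 0.9500 / (0.083 − 0.038) = 0.9500 / 0.045 = 21.1111

£21.11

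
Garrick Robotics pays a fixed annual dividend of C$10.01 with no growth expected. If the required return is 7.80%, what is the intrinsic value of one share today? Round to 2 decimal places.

C$128.33

Zero-growth DDM (perpetuity): P₀ = D/r = 10.01 / 0.078 = 128.3333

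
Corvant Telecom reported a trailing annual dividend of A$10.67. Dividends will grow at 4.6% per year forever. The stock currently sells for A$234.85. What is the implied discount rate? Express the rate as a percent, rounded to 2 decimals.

Rearranging the constant-growth DDM: r = D₁/P₀ + g.
D₁ = 10.67 × (1 + 0.046) = 11.1608.
r = 11.1608 / 234.85 + 0.046 = 0.04752 + 0.046 = 0.09352

9.35%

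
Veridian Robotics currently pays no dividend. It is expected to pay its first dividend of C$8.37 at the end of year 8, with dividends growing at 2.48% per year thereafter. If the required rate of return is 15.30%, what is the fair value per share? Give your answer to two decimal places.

C$24.10

Deferred-dividend DDM. At t=7 the remaining stream is a growing perpetuity with first payment D_8 = 8.37.
V_7 = D_8/(r−g) = 8.37/(0.153−0.0248) = 65.2886
P₀ = V_7/(1+r)^7 = 65.2886/(1+0.153)^7 = 24.1008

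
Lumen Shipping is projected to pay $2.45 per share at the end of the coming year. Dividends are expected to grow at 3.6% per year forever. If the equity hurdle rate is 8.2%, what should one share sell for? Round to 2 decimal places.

$53.26

Gordon growth model: P₀ = D₁/(r − g), with D₁ = 2.45 given directly.
P₀ = 2.4500 / (0.082 − 0.036) = 2.4500 / 0.046 = 53.2609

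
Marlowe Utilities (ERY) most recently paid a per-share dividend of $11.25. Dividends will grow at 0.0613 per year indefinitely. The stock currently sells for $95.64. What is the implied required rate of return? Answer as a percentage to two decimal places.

Rearranging the constant-growth DDM: r = D₁/P₀ + g.
D₁ = 11.25 × (1 + 0.0613) = 11.9396.
r = 11.9396 / 95.64 + 0.0613 = 0.12484 + 0.0613 = 0.18614

18.61%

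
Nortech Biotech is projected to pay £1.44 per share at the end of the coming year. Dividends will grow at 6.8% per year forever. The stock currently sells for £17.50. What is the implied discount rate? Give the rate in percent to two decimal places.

Rearranging the constant-growth DDM: r = D₁/P₀ + g.
r = 1.4400 / 17.50 + 0.068 = 0.08229 + 0.068 = 0.15029

15.03%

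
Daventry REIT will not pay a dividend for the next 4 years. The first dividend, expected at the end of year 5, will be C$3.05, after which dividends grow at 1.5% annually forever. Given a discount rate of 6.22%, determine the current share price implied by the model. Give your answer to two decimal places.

C$50.76

Deferred-dividend DDM. At t=4 the remaining stream is a growing perpetuity with first payment D_5 = 3.05.
V_4 = D_5/(r−g) = 3.05/(0.0622−0.015) = 64.6186
P₀ = V_4/(1+r)^4 = 64.6186/(1+0.0622)^4 = 50.7613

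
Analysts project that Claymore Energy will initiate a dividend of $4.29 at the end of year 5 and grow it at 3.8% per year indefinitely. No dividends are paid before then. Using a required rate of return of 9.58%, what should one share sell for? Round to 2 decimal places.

$51.48

Deferred-dividend DDM. At t=4 the remaining stream is a growing perpetuity with first payment D_5 = 4.29.
V_4 = D_5/(r−g) = 4.29/(0.0958−0.038) = 74.2215
P₀ = V_4/(1+r)^4 = 74.2215/(1+0.0958)^4 = 51.4759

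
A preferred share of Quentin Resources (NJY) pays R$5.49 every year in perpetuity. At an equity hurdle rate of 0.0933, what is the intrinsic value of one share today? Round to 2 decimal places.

R$58.84

Zero-growth DDM (perpetuity): P₀ = D/r = 5.49 / 0.0933 = 58.8424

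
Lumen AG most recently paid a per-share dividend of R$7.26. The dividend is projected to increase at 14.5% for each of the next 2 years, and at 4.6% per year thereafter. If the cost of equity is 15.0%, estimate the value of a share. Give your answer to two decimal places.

Two-stage DDM. Project D₁…D_2 at 0.145, terminal growth 0.046, discount at r = 0.15.
D_1 = 8.3127
D_2 = 9.5180
Terminal value at t=2: TV = D_3/(r−g) = 9.9559/(0.15−0.046) = 95.7295
P₀ = 8.3127/(1+0.15)^1 + 9.5180/(1+0.15)^2 + 95.7295/(1+0.15)^2 = 86.8107

R$86.81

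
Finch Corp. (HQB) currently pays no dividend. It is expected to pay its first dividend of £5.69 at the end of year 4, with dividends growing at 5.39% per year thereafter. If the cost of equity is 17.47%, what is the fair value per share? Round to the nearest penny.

£29.06

Deferred-dividend DDM. At t=3 the remaining stream is a growing perpetuity with first payment D_4 = 5.69.
V_3 = D_4/(r−g) = 5.69/(0.1747−0.0539) = 47.1026
P₀ = V_3/(1+r)^3 = 47.1026/(1+0.1747)^3 = 29.0579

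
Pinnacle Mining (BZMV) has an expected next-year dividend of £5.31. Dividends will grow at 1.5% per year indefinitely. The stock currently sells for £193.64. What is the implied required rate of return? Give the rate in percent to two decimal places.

Rearranging the constant-growth DDM: r = D₁/P₀ + g.
r = 5.3100 / 193.64 + 0.015 = 0.02742 + 0.015 = 0.04242

4.24%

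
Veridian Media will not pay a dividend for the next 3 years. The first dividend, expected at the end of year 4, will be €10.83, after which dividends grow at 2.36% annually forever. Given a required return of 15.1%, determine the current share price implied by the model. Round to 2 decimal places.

€55.75

Deferred-dividend DDM. At t=3 the remaining stream is a growing perpetuity with first payment D_4 = 10.83.
V_3 = D_4/(r−g) = 10.83/(0.151−0.0236) = 85.0078
P₀ = V_3/(1+r)^3 = 85.0078/(1+0.151)^3 = 55.7485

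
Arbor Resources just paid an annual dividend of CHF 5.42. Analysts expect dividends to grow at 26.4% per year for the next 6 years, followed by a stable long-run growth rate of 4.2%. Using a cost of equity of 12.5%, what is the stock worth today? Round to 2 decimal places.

Two-stage DDM. Project D₁…D_6 at 0.264, terminal growth 0.042, discount at r = 0.125.
D_1 = 6.8509
D_2 = 8.6595
D_3 = 10.9456
D_4 = 13.8353
D_5 = 17.4878
D_6 = 22.1046
Terminal value at t=6: TV = D_7/(r−g) = 23.0329/(0.125−0.042) = 277.5053
P₀ = 6.8509/(1+0.125)^1 + 8.6595/(1+0.125)^2 + 10.9456/(1+0.125)^3 + 13.8353/(1+0.125)^4 + 17.4878/(1+0.125)^5 + 22.1046/(1+0.125)^6 + 277.5053/(1+0.125)^6 = 186.7496

CHF 186.75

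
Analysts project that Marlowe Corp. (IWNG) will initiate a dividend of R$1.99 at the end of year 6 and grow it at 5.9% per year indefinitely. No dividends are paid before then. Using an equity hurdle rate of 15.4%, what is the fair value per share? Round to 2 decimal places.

R$10.24

Deferred-dividend DDM. At t=5 the remaining stream is a growing perpetuity with first payment D_6 = 1.99.
V_5 = D_6/(r−g) = 1.99/(0.154−0.059) = 20.9474
P₀ = V_5/(1+r)^5 = 20.9474/(1+0.154)^5 = 10.2353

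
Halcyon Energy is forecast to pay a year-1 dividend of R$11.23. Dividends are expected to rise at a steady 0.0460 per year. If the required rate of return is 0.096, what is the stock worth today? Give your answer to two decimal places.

R$224.60

Gordon growth model: P₀ = D₁/(r − g), with D₁ = 11.23 given directly.
P₀ = 11.2300 / (0.096 − 0.046) = 11.2300 / 0.05 = 224.6000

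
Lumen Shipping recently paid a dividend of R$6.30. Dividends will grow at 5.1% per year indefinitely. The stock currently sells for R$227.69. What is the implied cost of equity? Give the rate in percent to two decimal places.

8.01%

Rearranging the constant-growth DDM: r = D₁/P₀ + g.
D₁ = 6.30 × (1 + 0.051) = 6.6213.
r = 6.6213 / 227.69 + 0.051 = 0.02908 + 0.051 = 0.08008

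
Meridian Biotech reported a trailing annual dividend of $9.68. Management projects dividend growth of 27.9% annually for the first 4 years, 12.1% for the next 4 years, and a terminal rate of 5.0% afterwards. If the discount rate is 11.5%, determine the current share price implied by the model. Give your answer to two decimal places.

Three-stage DDM. Project D₁…D_8; terminal Gordon value at t=8 with g = 0.05; discount at r = 0.115.
D_1 = 12.3807
D_2 = 15.8349
D_3 = 20.2529
D_4 = 25.9034
D_5 = 29.0378
D_6 = 32.5513
D_7 = 36.4900
D_8 = 40.9053
TV_8 = 42.9506/(0.115−0.05) = 660.7785
P₀ = Σ Dₜ/(1+r)ᵗ + TV_8/(1+r)^8 = 399.7579

$399.76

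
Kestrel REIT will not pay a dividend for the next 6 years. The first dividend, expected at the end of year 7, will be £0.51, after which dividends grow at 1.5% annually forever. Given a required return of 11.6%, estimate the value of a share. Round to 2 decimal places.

£2.61

Deferred-dividend DDM. At t=6 the remaining stream is a growing perpetuity with first payment D_7 = 0.51.
V_6 = D_7/(r−g) = 0.51/(0.116−0.015) = 5.0495
P₀ = V_6/(1+r)^6 = 5.0495/(1+0.116)^6 = 2.6137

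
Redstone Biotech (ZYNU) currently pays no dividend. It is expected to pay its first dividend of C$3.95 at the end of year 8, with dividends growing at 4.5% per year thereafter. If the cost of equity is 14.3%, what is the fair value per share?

C$15.81

Deferred-dividend DDM. At t=7 the remaining stream is a growing perpetuity with first payment D_8 = 3.95.
V_7 = D_8/(r−g) = 3.95/(0.143−0.045) = 40.3061
P₀ = V_7/(1+r)^7 = 40.3061/(1+0.143)^7 = 15.8142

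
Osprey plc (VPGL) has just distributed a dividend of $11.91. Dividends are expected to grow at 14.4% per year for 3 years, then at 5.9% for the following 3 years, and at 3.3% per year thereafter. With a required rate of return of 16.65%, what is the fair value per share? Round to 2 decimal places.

Three-stage DDM. Project D₁…D_6; terminal Gordon value at t=6 with g = 0.033; discount at r = 0.1665.
D_1 = 13.6250
D_2 = 15.5870
D_3 = 17.8316
D_4 = 18.8836
D_5 = 19.9978
D_6 = 21.1776
TV_6 = 21.8765/(0.1665−0.033) = 163.8690
P₀ = Σ Dₜ/(1+r)ᵗ + TV_6/(1+r)^6 = 127.2737

$127.27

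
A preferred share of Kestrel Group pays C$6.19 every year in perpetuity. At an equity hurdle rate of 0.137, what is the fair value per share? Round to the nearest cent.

Zero-growth DDM (perpetuity): P₀ = D/r = 6.19 / 0.137 = 45.1825

C$45.18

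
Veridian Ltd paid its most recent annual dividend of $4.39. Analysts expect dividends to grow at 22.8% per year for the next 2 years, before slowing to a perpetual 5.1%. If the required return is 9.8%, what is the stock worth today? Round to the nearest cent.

Two-stage DDM. Project D₁…D_2 at 0.228, terminal growth 0.051, discount at r = 0.098.
D_1 = 5.3909
D_2 = 6.6200
Terminal value at t=2: TV = D_3/(r−g) = 6.9577/(0.098−0.051) = 148.0356
P₀ = 5.3909/(1+0.098)^1 + 6.6200/(1+0.098)^2 + 148.0356/(1+0.098)^2 = 133.1904

$133.19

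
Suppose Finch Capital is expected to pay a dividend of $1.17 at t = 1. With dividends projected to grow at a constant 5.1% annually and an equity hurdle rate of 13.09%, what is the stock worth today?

$14.64

Gordon growth model: P₀ = D₁/(r − g), with D₁ = 1.17 given directly.
P₀ = 1.1700 / (0.1309 − 0.051) = 1.1700 / 0.0799 = 14.6433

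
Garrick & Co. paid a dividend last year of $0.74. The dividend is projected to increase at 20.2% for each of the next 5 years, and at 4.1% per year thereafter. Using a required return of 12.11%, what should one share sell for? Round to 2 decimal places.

Two-stage DDM. Project D₁…D_5 at 0.202, terminal growth 0.041, discount at r = 0.1211.
D_1 = 0.8895
D_2 = 1.0692
D_3 = 1.2851
D_4 = 1.5447
D_5 = 1.8568
Terminal value at t=5: TV = D_6/(r−g) = 1.9329/(0.1211−0.041) = 24.1308
P₀ = 0.8895/(1+0.1211)^1 + 1.0692/(1+0.1211)^2 + 1.2851/(1+0.1211)^3 + 1.5447/(1+0.1211)^4 + 1.8568/(1+0.1211)^5 + 24.1308/(1+0.1211)^5 = 18.2078

$18.21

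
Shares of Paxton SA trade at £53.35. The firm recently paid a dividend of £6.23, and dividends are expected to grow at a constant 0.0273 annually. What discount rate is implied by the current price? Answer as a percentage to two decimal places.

14.73%

Rearranging the constant-growth DDM: r = D₁/P₀ + g.
D₁ = 6.23 × (1 + 0.0273) = 6.4001.
r = 6.4001 / 53.35 + 0.0273 = 0.11996 + 0.0273 = 0.14726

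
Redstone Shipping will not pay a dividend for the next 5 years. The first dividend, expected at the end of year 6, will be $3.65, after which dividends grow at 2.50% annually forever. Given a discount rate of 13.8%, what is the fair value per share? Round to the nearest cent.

$16.92

Deferred-dividend DDM. At t=5 the remaining stream is a growing perpetuity with first payment D_6 = 3.65.
V_5 = D_6/(r−g) = 3.65/(0.138−0.025) = 32.3009
P₀ = V_5/(1+r)^5 = 32.3009/(1+0.138)^5 = 16.9240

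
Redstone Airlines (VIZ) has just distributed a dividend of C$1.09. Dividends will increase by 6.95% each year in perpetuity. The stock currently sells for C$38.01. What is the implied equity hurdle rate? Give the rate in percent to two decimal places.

Rearranging the constant-growth DDM: r = D₁/P₀ + g.
D₁ = 1.09 × (1 + 0.0695) = 1.1658.
r = 1.1658 / 38.01 + 0.0695 = 0.03067 + 0.0695 = 0.10017

10.02%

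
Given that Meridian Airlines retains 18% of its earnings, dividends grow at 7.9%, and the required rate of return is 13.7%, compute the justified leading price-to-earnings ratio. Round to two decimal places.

Payout ratio b = 1 − 0.18 = 0.82.
Justified leading P/E = b/(r−g) = 0.82/(0.137−0.079) = 14.1379

14.14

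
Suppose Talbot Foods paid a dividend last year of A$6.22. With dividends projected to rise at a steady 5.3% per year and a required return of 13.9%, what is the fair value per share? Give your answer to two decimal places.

Gordon growth model: P₀ = D₁/(r − g). D₁ = 6.22 × (1 + 0.053) = 6.5497.
P₀ = 6.5497 / (0.139 − 0.053) = 6.5497 / 0.086 = 76.1588

A$76.16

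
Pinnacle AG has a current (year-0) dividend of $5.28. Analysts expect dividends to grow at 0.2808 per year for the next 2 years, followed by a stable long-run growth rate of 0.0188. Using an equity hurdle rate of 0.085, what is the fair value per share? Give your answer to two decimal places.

Two-stage DDM. Project D₁…D_2 at 0.2808, terminal growth 0.0188, discount at r = 0.085.
D_1 = 6.7626
D_2 = 8.6616
Terminal value at t=2: TV = D_3/(r−g) = 8.8244/(0.085−0.0188) = 133.2992
P₀ = 6.7626/(1+0.085)^1 + 8.6616/(1+0.085)^2 + 133.2992/(1+0.085)^2 = 126.8221

$126.82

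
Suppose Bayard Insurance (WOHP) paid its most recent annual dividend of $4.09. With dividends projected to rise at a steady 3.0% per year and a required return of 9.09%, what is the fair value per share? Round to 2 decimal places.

$69.17

Gordon growth model: P₀ = D₁/(r − g). D₁ = 4.09 × (1 + 0.03) = 4.2127.
P₀ = 4.2127 / (0.0909 − 0.03) = 4.2127 / 0.0609 = 69.1741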